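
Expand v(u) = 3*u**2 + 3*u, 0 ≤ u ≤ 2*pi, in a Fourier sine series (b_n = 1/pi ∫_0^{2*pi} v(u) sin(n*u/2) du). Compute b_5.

b_5 = 1/pi ∫_0^{2*pi} (3*u**2 + 3*u) sin(5*u/2) du.
Integrating by parts twice (tabular method), an antiderivative of (3*u**2 + 3*u) sin(5*u/2) is -6*u**2*cos(5*u/2)/5 + 24*u*sin(5*u/2)/25 - 6*u*cos(5*u/2)/5 + 12*sin(5*u/2)/25 + 48*cos(5*u/2)/125; evaluating from 0 to 2*pi: ∫_{0}^{2*pi} (3*u**2 + 3*u) sin(5*u/2) du = (-48/125 + 12*pi/5 + 24*pi**2/5) - (48/125) = -96/125 + 12*pi/5 + 24*pi**2/5.
Hence b_5 = (1/pi)·(-96/125 + 12*pi/5 + 24*pi**2/5) = 12*(-8 + 25*pi + 50*pi**2)/(125*pi).

12*(-8 + 25*pi + 50*pi**2)/(125*pi)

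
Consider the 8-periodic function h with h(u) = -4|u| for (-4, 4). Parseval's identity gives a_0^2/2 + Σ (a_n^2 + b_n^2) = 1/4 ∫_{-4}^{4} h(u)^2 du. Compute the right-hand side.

1/4 ∫_{-4}^{4} h(u)^2 du = 1/4 · (2048/3) = 512/3.

512/3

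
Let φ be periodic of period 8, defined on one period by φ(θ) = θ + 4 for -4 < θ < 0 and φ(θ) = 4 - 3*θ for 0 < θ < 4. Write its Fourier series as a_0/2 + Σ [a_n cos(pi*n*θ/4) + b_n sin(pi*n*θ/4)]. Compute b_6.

4/(3*pi)

b_6 = 1/4 ∫_{-4}^{4} φ(θ) sin(3*pi*θ/2) dθ.
Split the integral at the breakpoints.
Integrating by parts (boundary term plus one more integral), an antiderivative of (θ + 4) sin(3*pi*θ/2) is -2*θ*cos(3*pi*θ/2)/(3*pi) + 4*sin(3*pi*θ/2)/(9*pi**2) - 8*cos(3*pi*θ/2)/(3*pi); evaluating from -4 to 0: ∫_{-4}^{0} (θ + 4) sin(3*pi*θ/2) dθ = (-8/(3*pi)) - (0) = -8/(3*pi).
Integrating by parts (boundary term plus one more integral), an antiderivative of (4 - 3*θ) sin(3*pi*θ/2) is 2*θ*cos(3*pi*θ/2)/pi - 4*sin(3*pi*θ/2)/(3*pi**2) - 8*cos(3*pi*θ/2)/(3*pi); evaluating from 0 to 4: ∫_{0}^{4} (4 - 3*θ) sin(3*pi*θ/2) dθ = (16/(3*pi)) - (-8/(3*pi)) = 8/pi.
Summing the pieces and multiplying by (1/4) gives b_6 = 4/(3*pi).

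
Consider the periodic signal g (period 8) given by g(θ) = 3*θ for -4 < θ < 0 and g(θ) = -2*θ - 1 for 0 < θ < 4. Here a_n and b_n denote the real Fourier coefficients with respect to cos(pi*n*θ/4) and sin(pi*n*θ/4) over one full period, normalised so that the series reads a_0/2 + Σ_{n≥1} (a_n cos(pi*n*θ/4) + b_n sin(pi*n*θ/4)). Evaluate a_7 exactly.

a_7 = 1/4 ∫_{-4}^{4} g(θ) cos(7*pi*θ/4) dθ.
Split the integral at the breakpoints.
Integrating by parts (boundary term plus one more integral), an antiderivative of (3*θ) cos(7*pi*θ/4) is 12*θ*sin(7*pi*θ/4)/(7*pi) + 48*cos(7*pi*θ/4)/(49*pi**2); evaluating from -4 to 0: ∫_{-4}^{0} (3*θ) cos(7*pi*θ/4) dθ = (48/(49*pi**2)) - (-48/(49*pi**2)) = 96/(49*pi**2).
Integrating by parts (boundary term plus one more integral), an antiderivative of (-2*θ - 1) cos(7*pi*θ/4) is -8*θ*sin(7*pi*θ/4)/(7*pi) - 4*sin(7*pi*θ/4)/(7*pi) - 32*cos(7*pi*θ/4)/(49*pi**2); evaluating from 0 to 4: ∫_{0}^{4} (-2*θ - 1) cos(7*pi*θ/4) dθ = (32/(49*pi**2)) - (-32/(49*pi**2)) = 64/(49*pi**2).
Summing the pieces and multiplying by (1/4) gives a_7 = 40/(49*pi**2).

40/(49*pi**2)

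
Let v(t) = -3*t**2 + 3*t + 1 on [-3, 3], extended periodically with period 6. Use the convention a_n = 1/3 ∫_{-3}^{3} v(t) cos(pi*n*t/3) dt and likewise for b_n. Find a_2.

-27/pi**2

a_2 = 1/3 ∫_{-3}^{3} v(t) cos(2*pi*t/3) dt.
Integrating by parts twice (tabular method), an antiderivative of (-3*t**2 + 3*t + 1) cos(2*pi*t/3) is -9*t**2*sin(2*pi*t/3)/(2*pi) + 9*t*sin(2*pi*t/3)/(2*pi) - 27*t*cos(2*pi*t/3)/(2*pi**2) + 3*sin(2*pi*t/3)/(2*pi) + 81*sin(2*pi*t/3)/(4*pi**3) + 27*cos(2*pi*t/3)/(4*pi**2); evaluating from -3 to 3: ∫_{-3}^{3} (-3*t**2 + 3*t + 1) cos(2*pi*t/3) dt = (-135/(4*pi**2)) - (189/(4*pi**2)) = -81/pi**2.
Hence a_2 = (1/3)·(-81/pi**2) = -27/pi**2.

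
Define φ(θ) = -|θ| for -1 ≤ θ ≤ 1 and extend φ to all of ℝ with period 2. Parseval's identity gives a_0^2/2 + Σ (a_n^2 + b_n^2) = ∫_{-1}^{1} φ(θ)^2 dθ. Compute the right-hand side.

2/3

∫_{-1}^{1} φ(θ)^2 dθ = 2/3.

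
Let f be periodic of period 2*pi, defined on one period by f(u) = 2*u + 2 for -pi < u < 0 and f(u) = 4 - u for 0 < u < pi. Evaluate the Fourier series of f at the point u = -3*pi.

u = -3*pi differs from u = -pi by -1 full period(s), and the series is 2*pi-periodic.
At u = -pi the one-sided limits are f(-pi^-) = 4 - pi and f(-pi^+) = 2 - 2*pi.
By Dirichlet's theorem the series converges to their average, [(4 - pi) + (2 - 2*pi)]/2 = 3 - 3*pi/2.

3 - 3*pi/2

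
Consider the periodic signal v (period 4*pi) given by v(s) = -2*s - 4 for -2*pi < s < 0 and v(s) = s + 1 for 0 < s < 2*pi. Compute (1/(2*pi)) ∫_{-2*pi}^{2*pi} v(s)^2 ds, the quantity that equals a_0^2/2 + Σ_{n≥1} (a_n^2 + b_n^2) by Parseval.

(1/(2*pi)) ∫_{-2*pi}^{2*pi} v(s)^2 ds = (1/(2*pi)) · (2*pi*(-42*pi + 51 + 20*pi**2)/3) = -14*pi + 17 + 20*pi**2/3.

-14*pi + 17 + 20*pi**2/3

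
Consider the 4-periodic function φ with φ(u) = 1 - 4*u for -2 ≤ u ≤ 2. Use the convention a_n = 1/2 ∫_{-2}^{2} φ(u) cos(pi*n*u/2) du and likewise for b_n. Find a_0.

a_0 = 1/2 ∫_{-2}^{2} φ(u) du = 1/2 · (4) = 2.

2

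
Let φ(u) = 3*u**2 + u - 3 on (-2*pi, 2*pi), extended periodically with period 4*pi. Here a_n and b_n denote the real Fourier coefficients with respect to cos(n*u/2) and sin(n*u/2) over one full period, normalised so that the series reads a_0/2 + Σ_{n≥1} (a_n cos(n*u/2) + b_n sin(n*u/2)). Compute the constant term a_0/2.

-3 + 4*pi**2

a_0 = (1/(2*pi)) ∫_{-2*pi}^{2*pi} φ(u) du = (1/(2*pi)) · (-12*pi + 16*pi**3) = -6 + 8*pi**2.
So the constant term a_0/2 = -3 + 4*pi**2.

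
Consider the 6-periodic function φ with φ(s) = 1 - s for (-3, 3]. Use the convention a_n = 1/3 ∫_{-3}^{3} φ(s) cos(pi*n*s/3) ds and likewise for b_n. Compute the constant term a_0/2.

a_0 = 1/3 ∫_{-3}^{3} φ(s) ds = 1/3 · (6) = 2.
So the constant term a_0/2 = 1.

1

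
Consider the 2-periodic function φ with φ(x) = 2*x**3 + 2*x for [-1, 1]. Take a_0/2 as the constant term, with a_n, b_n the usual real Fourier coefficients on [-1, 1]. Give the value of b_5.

b_5 = ∫_{-1}^{1} φ(x) sin(5*pi*x) dx.
φ is odd and sin(5*pi*x) is odd, so the integrand is even and b_5 = 2 ∫_0^{1} φ(x) sin(5*pi*x) dx.
Integrating by parts three times (tabular method), an antiderivative of (2*x**3 + 2*x) sin(5*pi*x) is -2*x**3*cos(5*pi*x)/(5*pi) + 6*x**2*sin(5*pi*x)/(25*pi**2) - 2*x*cos(5*pi*x)/(5*pi) + 12*x*cos(5*pi*x)/(125*pi**3) - 12*sin(5*pi*x)/(625*pi**4) + 2*sin(5*pi*x)/(25*pi**2); evaluating from 0 to 1: ∫_{0}^{1} (2*x**3 + 2*x) sin(5*pi*x) dx = (4*(-3 + 25*pi**2)/(125*pi**3)) - (0) = 4*(-3 + 25*pi**2)/(125*pi**3).
Hence b_5 = 2·(4*(-3 + 25*pi**2)/(125*pi**3)) = 8*(-3 + 25*pi**2)/(125*pi**3).

8*(-3 + 25*pi**2)/(125*pi**3)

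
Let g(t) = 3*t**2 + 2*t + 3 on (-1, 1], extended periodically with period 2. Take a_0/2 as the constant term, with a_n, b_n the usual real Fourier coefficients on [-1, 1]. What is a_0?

8

a_0 = ∫_{-1}^{1} g(t) dt = 8.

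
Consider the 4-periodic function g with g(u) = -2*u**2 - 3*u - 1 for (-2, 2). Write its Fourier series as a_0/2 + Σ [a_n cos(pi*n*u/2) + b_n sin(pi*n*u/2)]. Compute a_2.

a_2 = 1/2 ∫_{-2}^{2} g(u) cos(pi*u) du.
Integrating by parts twice (tabular method), an antiderivative of (-2*u**2 - 3*u - 1) cos(pi*u) is -2*u**2*sin(pi*u)/pi - 3*u*sin(pi*u)/pi - 4*u*cos(pi*u)/pi**2 - sin(pi*u)/pi + 4*sin(pi*u)/pi**3 - 3*cos(pi*u)/pi**2; evaluating from -2 to 2: ∫_{-2}^{2} (-2*u**2 - 3*u - 1) cos(pi*u) du = (-11/pi**2) - (5/pi**2) = -16/pi**2.
Hence a_2 = (1/2)·(-16/pi**2) = -8/pi**2.

-8/pi**2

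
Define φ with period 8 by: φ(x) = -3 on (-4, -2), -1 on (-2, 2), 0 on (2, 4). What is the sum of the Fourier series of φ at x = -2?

At x = -2 the one-sided limits are φ(-2^-) = -3 and φ(-2^+) = -1.
By Dirichlet's theorem the series converges to their average, [(-3) + (-1)]/2 = -2.

-2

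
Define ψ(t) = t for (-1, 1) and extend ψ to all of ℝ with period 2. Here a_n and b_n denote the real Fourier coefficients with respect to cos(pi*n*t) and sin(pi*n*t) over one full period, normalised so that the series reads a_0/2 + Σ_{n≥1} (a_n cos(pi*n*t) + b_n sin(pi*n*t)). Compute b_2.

-1/pi

b_2 = ∫_{-1}^{1} ψ(t) sin(2*pi*t) dt.
ψ is odd and sin(2*pi*t) is odd, so the integrand is even and b_2 = 2 ∫_0^{1} ψ(t) sin(2*pi*t) dt.
Integrating by parts (boundary term plus one more integral), an antiderivative of (t) sin(2*pi*t) is -t*cos(2*pi*t)/(2*pi) + sin(2*pi*t)/(4*pi**2); evaluating from 0 to 1: ∫_{0}^{1} (t) sin(2*pi*t) dt = (-1/(2*pi)) - (0) = -1/(2*pi).
Hence b_2 = 2·(-1/(2*pi)) = -1/pi.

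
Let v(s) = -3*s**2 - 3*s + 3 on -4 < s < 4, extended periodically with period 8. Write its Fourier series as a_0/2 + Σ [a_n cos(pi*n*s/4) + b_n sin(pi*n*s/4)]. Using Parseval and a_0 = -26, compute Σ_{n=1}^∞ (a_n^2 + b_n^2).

Parseval: a_0^2/2 + Σ_{n≥1} (a_n^2+b_n^2) = 1/4 ∫_{-4}^{4} v(s)^2 ds = 4218/5.
Subtract a_0^2/2 = 338: Σ (a_n^2+b_n^2) = 2528/5.

2528/5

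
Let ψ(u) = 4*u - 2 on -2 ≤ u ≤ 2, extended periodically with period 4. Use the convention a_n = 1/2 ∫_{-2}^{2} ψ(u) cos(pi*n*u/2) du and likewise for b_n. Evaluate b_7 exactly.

16/(7*pi)

b_7 = 1/2 ∫_{-2}^{2} ψ(u) sin(7*pi*u/2) du.
Integrating by parts (boundary term plus one more integral), an antiderivative of (4*u - 2) sin(7*pi*u/2) is -8*u*cos(7*pi*u/2)/(7*pi) + 16*sin(7*pi*u/2)/(49*pi**2) + 4*cos(7*pi*u/2)/(7*pi); evaluating from -2 to 2: ∫_{-2}^{2} (4*u - 2) sin(7*pi*u/2) du = (12/(7*pi)) - (-20/(7*pi)) = 32/(7*pi).
Hence b_7 = (1/2)·(32/(7*pi)) = 16/(7*pi).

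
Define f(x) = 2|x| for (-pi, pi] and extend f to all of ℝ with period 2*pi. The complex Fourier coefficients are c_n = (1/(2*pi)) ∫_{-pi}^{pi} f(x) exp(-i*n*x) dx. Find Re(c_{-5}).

-4/(25*pi)

Since f is real-valued, Re(c_{-5}) = (1/(2*pi)) ∫_{-pi}^{pi} f(x) cos(-5*x) dx = a_{5}/2.
f is even and cos(-5*x) is even, so the integrand is even: ∫_{-pi}^{pi} f(x) cos(-5*x) dx = 2∫_0^{pi} f(x) cos(-5*x) dx.
Integrating by parts (boundary term plus one more integral), an antiderivative of (2*x) cos(-5*x) is 2*x*sin(5*x)/5 + 2*cos(5*x)/25; evaluating from 0 to pi: ∫_{0}^{pi} (2*x) cos(-5*x) dx = (-2/25) - (2/25) = -4/25.
So ∫_{-pi}^{pi} f(x) cos(-5*x) dx = -8/25.
Hence Re(c_{-5}) = (1/(2*pi))·(-8/25) = -4/(25*pi).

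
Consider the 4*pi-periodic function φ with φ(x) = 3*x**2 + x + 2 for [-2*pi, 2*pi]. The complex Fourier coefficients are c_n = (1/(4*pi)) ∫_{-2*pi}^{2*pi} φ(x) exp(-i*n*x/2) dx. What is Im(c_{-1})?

Since φ is real-valued, Im(c_{-1}) = -(1/(4*pi)) ∫_{-2*pi}^{2*pi} φ(x) sin(-x/2) dx = b_{1}/2.
Integrating by parts twice (tabular method), an antiderivative of (3*x**2 + x + 2) sin(-x/2) is 6*x**2*cos(x/2) - 24*x*sin(x/2) + 2*x*cos(x/2) - 4*sin(x/2) - 44*cos(x/2); evaluating from -2*pi to 2*pi: ∫_{-2*pi}^{2*pi} (3*x**2 + x + 2) sin(-x/2) dx = (-24*pi**2 - 4*pi + 44) - (-24*pi**2 + 4*pi + 44) = -8*pi.
Hence Im(c_{-1}) = (-1/(4*pi))·(-8*pi) = 2.

2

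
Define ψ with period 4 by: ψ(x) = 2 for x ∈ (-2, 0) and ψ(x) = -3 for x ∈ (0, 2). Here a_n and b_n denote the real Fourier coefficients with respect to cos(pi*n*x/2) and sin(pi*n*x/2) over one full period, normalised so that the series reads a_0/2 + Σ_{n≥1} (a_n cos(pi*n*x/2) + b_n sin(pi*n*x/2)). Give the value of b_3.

b_3 = 1/2 ∫_{-2}^{2} ψ(x) sin(3*pi*x/2) dx.
Split the integral at the breakpoints.
Directly, an antiderivative of (2) sin(3*pi*x/2) is -4*cos(3*pi*x/2)/(3*pi); evaluating from -2 to 0: ∫_{-2}^{0} (2) sin(3*pi*x/2) dx = (-4/(3*pi)) - (4/(3*pi)) = -8/(3*pi).
Directly, an antiderivative of (-3) sin(3*pi*x/2) is 2*cos(3*pi*x/2)/pi; evaluating from 0 to 2: ∫_{0}^{2} (-3) sin(3*pi*x/2) dx = (-2/pi) - (2/pi) = -4/pi.
Summing the pieces and multiplying by (1/2) gives b_3 = -10/(3*pi).

-10/(3*pi)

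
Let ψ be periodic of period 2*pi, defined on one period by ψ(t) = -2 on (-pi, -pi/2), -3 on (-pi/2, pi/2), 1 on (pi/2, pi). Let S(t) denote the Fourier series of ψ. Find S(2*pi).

t = 2*pi differs from t = 0 by 1 full period(s), and the series is 2*pi-periodic.
ψ is continuous at t = 0 with value -3, so the series converges to -3 there.

-3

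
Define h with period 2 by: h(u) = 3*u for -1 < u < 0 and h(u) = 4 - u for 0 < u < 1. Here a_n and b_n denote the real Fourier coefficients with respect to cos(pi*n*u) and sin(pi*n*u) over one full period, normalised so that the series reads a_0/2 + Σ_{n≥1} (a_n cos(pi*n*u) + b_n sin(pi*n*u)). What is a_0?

2

a_0 = ∫_{-1}^{1} h(u) du = 2.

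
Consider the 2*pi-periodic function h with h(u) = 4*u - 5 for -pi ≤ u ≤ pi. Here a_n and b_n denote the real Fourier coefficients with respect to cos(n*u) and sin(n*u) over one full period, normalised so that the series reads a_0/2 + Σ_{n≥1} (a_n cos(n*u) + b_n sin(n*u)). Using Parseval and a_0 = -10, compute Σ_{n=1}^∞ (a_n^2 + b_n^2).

32*pi**2/3

Parseval: a_0^2/2 + Σ_{n≥1} (a_n^2+b_n^2) = 1/pi ∫_{-pi}^{pi} h(u)^2 du = 50 + 32*pi**2/3.
Subtract a_0^2/2 = 50: Σ (a_n^2+b_n^2) = 32*pi**2/3.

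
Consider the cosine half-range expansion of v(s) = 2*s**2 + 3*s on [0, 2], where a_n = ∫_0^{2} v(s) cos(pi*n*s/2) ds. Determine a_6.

a_6 = ∫_0^{2} (2*s**2 + 3*s) cos(3*pi*s) ds.
Integrating by parts twice (tabular method), an antiderivative of (2*s**2 + 3*s) cos(3*pi*s) is 2*s**2*sin(3*pi*s)/(3*pi) + s*sin(3*pi*s)/pi + 4*s*cos(3*pi*s)/(9*pi**2) - 4*sin(3*pi*s)/(27*pi**3) + cos(3*pi*s)/(3*pi**2); evaluating from 0 to 2: ∫_{0}^{2} (2*s**2 + 3*s) cos(3*pi*s) ds = (11/(9*pi**2)) - (1/(3*pi**2)) = 8/(9*pi**2).
Hence a_6 = 8/(9*pi**2).

8/(9*pi**2)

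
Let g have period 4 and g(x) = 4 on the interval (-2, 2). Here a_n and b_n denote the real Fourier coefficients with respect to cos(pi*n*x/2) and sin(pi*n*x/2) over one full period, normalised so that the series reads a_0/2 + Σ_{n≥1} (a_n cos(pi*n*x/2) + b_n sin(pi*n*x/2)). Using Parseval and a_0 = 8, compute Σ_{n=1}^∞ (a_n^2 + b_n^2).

0

Parseval: a_0^2/2 + Σ_{n≥1} (a_n^2+b_n^2) = 1/2 ∫_{-2}^{2} g(x)^2 dx = 32.
Subtract a_0^2/2 = 32: Σ (a_n^2+b_n^2) = 0.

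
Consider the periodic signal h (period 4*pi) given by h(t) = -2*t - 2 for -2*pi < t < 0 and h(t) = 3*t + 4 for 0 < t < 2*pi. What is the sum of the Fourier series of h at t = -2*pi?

t = -2*pi differs from t = 2*pi by -1 full period(s), and the series is 4*pi-periodic.
At t = 2*pi the one-sided limits are h(2*pi^-) = 4 + 6*pi and h(2*pi^+) = -2 + 4*pi.
By Dirichlet's theorem the series converges to their average, [(4 + 6*pi) + (-2 + 4*pi)]/2 = 1 + 5*pi.

1 + 5*pi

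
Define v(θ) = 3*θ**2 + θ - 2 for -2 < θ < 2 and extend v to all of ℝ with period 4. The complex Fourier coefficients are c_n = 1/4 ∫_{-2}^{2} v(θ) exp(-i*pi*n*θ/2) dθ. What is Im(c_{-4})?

-1/(2*pi)

Since v is real-valued, Im(c_{-4}) = -1/4 ∫_{-2}^{2} v(θ) sin(-2*pi*θ) dθ = b_{4}/2.
Integrating by parts twice (tabular method), an antiderivative of (3*θ**2 + θ - 2) sin(-2*pi*θ) is 3*θ**2*cos(2*pi*θ)/(2*pi) - 3*θ*sin(2*pi*θ)/(2*pi**2) + θ*cos(2*pi*θ)/(2*pi) - sin(2*pi*θ)/(4*pi**2) - cos(2*pi*θ)/pi - 3*cos(2*pi*θ)/(4*pi**3); evaluating from -2 to 2: ∫_{-2}^{2} (3*θ**2 + θ - 2) sin(-2*pi*θ) dθ = (-3/(4*pi**3) + 6/pi) - (-3/(4*pi**3) + 4/pi) = 2/pi.
Hence Im(c_{-4}) = (-1/4)·(2/pi) = -1/(2*pi).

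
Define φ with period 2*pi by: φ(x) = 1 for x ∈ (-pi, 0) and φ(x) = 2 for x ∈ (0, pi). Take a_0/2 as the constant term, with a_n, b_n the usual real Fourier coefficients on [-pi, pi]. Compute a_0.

a_0 = 1/pi ∫_{-pi}^{pi} φ(x) dx = 1/pi · (3*pi) = 3.

3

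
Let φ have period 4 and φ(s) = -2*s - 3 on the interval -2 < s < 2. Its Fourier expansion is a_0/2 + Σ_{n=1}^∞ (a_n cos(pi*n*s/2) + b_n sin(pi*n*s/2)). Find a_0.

a_0 = 1/2 ∫_{-2}^{2} φ(s) ds = 1/2 · (-12) = -6.

-6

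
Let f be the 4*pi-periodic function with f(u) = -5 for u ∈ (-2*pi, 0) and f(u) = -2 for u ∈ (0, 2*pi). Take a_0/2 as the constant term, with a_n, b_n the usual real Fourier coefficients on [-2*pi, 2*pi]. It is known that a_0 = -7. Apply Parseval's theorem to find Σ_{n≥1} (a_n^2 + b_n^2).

Parseval: a_0^2/2 + Σ_{n≥1} (a_n^2+b_n^2) = (1/(2*pi)) ∫_{-2*pi}^{2*pi} f(u)^2 du = 29.
Subtract a_0^2/2 = 49/2: Σ (a_n^2+b_n^2) = 9/2.

9/2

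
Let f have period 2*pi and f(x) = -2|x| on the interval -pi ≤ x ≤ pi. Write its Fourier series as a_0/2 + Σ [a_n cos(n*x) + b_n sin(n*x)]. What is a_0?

-2*pi

a_0 = 1/pi ∫_{-pi}^{pi} f(x) dx = 1/pi · (-2*pi**2) = -2*pi.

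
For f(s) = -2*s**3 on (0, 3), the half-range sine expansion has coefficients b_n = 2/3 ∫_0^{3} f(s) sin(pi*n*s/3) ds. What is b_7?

b_7 = 2/3 ∫_0^{3} (-2*s**3) sin(7*pi*s/3) ds.
Integrating by parts three times (tabular method), an antiderivative of (-2*s**3) sin(7*pi*s/3) is 6*s**3*cos(7*pi*s/3)/(7*pi) - 54*s**2*sin(7*pi*s/3)/(49*pi**2) - 324*s*cos(7*pi*s/3)/(343*pi**3) + 972*sin(7*pi*s/3)/(2401*pi**4); evaluating from 0 to 3: ∫_{0}^{3} (-2*s**3) sin(7*pi*s/3) ds = (162*(6 - 49*pi**2)/(343*pi**3)) - (0) = 162*(6 - 49*pi**2)/(343*pi**3).
Hence b_7 = (2/3)·(162*(6 - 49*pi**2)/(343*pi**3)) = 108*(6 - 49*pi**2)/(343*pi**3).

108*(6 - 49*pi**2)/(343*pi**3)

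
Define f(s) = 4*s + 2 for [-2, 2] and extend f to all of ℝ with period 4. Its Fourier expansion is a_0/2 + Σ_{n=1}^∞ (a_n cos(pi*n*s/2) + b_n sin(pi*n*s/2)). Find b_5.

16/(5*pi)

b_5 = 1/2 ∫_{-2}^{2} f(s) sin(5*pi*s/2) ds.
Integrating by parts (boundary term plus one more integral), an antiderivative of (4*s + 2) sin(5*pi*s/2) is -8*s*cos(5*pi*s/2)/(5*pi) + 16*sin(5*pi*s/2)/(25*pi**2) - 4*cos(5*pi*s/2)/(5*pi); evaluating from -2 to 2: ∫_{-2}^{2} (4*s + 2) sin(5*pi*s/2) ds = (4/pi) - (-12/(5*pi)) = 32/(5*pi).
Hence b_5 = (1/2)·(32/(5*pi)) = 16/(5*pi).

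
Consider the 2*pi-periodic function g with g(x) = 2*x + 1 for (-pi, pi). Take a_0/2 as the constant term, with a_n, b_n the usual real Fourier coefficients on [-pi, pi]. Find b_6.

b_6 = 1/pi ∫_{-pi}^{pi} g(x) sin(6*x) dx.
Integrating by parts (boundary term plus one more integral), an antiderivative of (2*x + 1) sin(6*x) is -x*cos(6*x)/3 + sin(6*x)/18 - cos(6*x)/6; evaluating from -pi to pi: ∫_{-pi}^{pi} (2*x + 1) sin(6*x) dx = (-pi/3 - 1/6) - (-1/6 + pi/3) = -2*pi/3.
Hence b_6 = (1/pi)·(-2*pi/3) = -2/3.

-2/3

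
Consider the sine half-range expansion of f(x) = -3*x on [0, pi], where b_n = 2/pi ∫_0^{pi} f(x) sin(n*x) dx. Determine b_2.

b_2 = 2/pi ∫_0^{pi} (-3*x) sin(2*x) dx.
Integrating by parts (boundary term plus one more integral), an antiderivative of (-3*x) sin(2*x) is 3*x*cos(2*x)/2 - 3*sin(2*x)/4; evaluating from 0 to pi: ∫_{0}^{pi} (-3*x) sin(2*x) dx = (3*pi/2) - (0) = 3*pi/2.
Hence b_2 = (2/pi)·(3*pi/2) = 3.

3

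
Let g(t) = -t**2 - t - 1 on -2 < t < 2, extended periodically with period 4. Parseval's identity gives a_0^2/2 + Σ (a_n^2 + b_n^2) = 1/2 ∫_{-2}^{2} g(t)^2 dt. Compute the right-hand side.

1/2 ∫_{-2}^{2} g(t)^2 dt = 1/2 · (164/5) = 82/5.

82/5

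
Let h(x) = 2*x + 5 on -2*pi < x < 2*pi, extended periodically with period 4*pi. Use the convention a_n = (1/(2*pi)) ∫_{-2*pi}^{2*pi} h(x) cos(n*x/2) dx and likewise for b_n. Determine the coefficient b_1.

b_1 = (1/(2*pi)) ∫_{-2*pi}^{2*pi} h(x) sin(x/2) dx.
Integrating by parts (boundary term plus one more integral), an antiderivative of (2*x + 5) sin(x/2) is -4*x*cos(x/2) + 8*sin(x/2) - 10*cos(x/2); evaluating from -2*pi to 2*pi: ∫_{-2*pi}^{2*pi} (2*x + 5) sin(x/2) dx = (10 + 8*pi) - (10 - 8*pi) = 16*pi.
Hence b_1 = (1/(2*pi))·(16*pi) = 8.

8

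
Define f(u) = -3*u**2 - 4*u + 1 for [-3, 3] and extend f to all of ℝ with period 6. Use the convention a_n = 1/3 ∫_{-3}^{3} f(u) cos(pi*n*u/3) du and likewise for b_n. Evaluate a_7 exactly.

a_7 = 1/3 ∫_{-3}^{3} f(u) cos(7*pi*u/3) du.
Integrating by parts twice (tabular method), an antiderivative of (-3*u**2 - 4*u + 1) cos(7*pi*u/3) is -9*u**2*sin(7*pi*u/3)/(7*pi) - 12*u*sin(7*pi*u/3)/(7*pi) - 54*u*cos(7*pi*u/3)/(49*pi**2) + 162*sin(7*pi*u/3)/(343*pi**3) + 3*sin(7*pi*u/3)/(7*pi) - 36*cos(7*pi*u/3)/(49*pi**2); evaluating from -3 to 3: ∫_{-3}^{3} (-3*u**2 - 4*u + 1) cos(7*pi*u/3) du = (198/(49*pi**2)) - (-18/(7*pi**2)) = 324/(49*pi**2).
Hence a_7 = (1/3)·(324/(49*pi**2)) = 108/(49*pi**2).

108/(49*pi**2)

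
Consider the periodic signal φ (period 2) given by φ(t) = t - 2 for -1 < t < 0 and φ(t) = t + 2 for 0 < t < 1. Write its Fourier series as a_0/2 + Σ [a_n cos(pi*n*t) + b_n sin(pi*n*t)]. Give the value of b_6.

-1/(3*pi)

b_6 = ∫_{-1}^{1} φ(t) sin(6*pi*t) dt.
φ is odd and sin(6*pi*t) is odd, so the integrand is even and b_6 = 2 ∫_0^{1} φ(t) sin(6*pi*t) dt.
Integrating by parts (boundary term plus one more integral), an antiderivative of (t + 2) sin(6*pi*t) is -t*cos(6*pi*t)/(6*pi) + sin(6*pi*t)/(36*pi**2) - cos(6*pi*t)/(3*pi); evaluating from 0 to 1: ∫_{0}^{1} (t + 2) sin(6*pi*t) dt = (-1/(2*pi)) - (-1/(3*pi)) = -1/(6*pi).
Hence b_6 = 2·(-1/(6*pi)) = -1/(3*pi).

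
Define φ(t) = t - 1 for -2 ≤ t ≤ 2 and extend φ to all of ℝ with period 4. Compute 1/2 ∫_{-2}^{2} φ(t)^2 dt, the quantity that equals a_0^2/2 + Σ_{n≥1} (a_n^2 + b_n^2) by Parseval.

14/3

1/2 ∫_{-2}^{2} φ(t)^2 dt = 1/2 · (28/3) = 14/3.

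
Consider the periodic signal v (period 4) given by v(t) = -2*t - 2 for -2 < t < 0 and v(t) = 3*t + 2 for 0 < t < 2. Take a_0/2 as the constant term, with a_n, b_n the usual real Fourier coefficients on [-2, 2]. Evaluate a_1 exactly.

-20/pi**2

a_1 = 1/2 ∫_{-2}^{2} v(t) cos(pi*t/2) dt.
Split the integral at the breakpoints.
Integrating by parts (boundary term plus one more integral), an antiderivative of (-2*t - 2) cos(pi*t/2) is -4*t*sin(pi*t/2)/pi - 4*sin(pi*t/2)/pi - 8*cos(pi*t/2)/pi**2; evaluating from -2 to 0: ∫_{-2}^{0} (-2*t - 2) cos(pi*t/2) dt = (-8/pi**2) - (8/pi**2) = -16/pi**2.
Integrating by parts (boundary term plus one more integral), an antiderivative of (3*t + 2) cos(pi*t/2) is 6*t*sin(pi*t/2)/pi + 4*sin(pi*t/2)/pi + 12*cos(pi*t/2)/pi**2; evaluating from 0 to 2: ∫_{0}^{2} (3*t + 2) cos(pi*t/2) dt = (-12/pi**2) - (12/pi**2) = -24/pi**2.
Summing the pieces and multiplying by (1/2) gives a_1 = -20/pi**2.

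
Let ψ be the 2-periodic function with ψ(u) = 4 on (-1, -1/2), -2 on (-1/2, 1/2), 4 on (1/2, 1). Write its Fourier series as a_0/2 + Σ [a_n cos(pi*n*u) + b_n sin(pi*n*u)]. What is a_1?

-12/pi

a_1 = ∫_{-1}^{1} ψ(u) cos(pi*u) du.
ψ is even and cos(pi*u) is even, so the integrand is even and a_1 = 2 ∫_0^{1} ψ(u) cos(pi*u) du.
Split the integral at the breakpoints.
Directly, an antiderivative of (-2) cos(pi*u) is -2*sin(pi*u)/pi; evaluating from 0 to 1/2: ∫_{0}^{1/2} (-2) cos(pi*u) du = (-2/pi) - (0) = -2/pi.
Directly, an antiderivative of (4) cos(pi*u) is 4*sin(pi*u)/pi; evaluating from 1/2 to 1: ∫_{1/2}^{1} (4) cos(pi*u) du = (0) - (4/pi) = -4/pi.
Summing the pieces and multiplying by 2 gives a_1 = -12/pi.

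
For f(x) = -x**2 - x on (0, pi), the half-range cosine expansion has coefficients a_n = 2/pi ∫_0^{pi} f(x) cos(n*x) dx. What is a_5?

a_5 = 2/pi ∫_0^{pi} (-x**2 - x) cos(5*x) dx.
Integrating by parts twice (tabular method), an antiderivative of (-x**2 - x) cos(5*x) is -x**2*sin(5*x)/5 - x*sin(5*x)/5 - 2*x*cos(5*x)/25 + 2*sin(5*x)/125 - cos(5*x)/25; evaluating from 0 to pi: ∫_{0}^{pi} (-x**2 - x) cos(5*x) dx = (1/25 + 2*pi/25) - (-1/25) = 2/25 + 2*pi/25.
Hence a_5 = (2/pi)·(2/25 + 2*pi/25) = 4*(1 + pi)/(25*pi).

4*(1 + pi)/(25*pi)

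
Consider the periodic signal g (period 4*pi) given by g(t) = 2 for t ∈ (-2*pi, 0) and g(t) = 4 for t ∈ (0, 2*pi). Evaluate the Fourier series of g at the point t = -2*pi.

3

At t = -2*pi the one-sided limits are g(-2*pi^-) = 4 and g(-2*pi^+) = 2.
By Dirichlet's theorem the series converges to their average, [(4) + (2)]/2 = 3.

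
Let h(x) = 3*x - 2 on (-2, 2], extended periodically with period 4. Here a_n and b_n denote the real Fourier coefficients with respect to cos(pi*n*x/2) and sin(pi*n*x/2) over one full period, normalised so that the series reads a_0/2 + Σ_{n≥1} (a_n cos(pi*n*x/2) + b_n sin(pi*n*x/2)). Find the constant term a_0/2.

-2

a_0 = 1/2 ∫_{-2}^{2} h(x) dx = 1/2 · (-8) = -4.
So the constant term a_0/2 = -2.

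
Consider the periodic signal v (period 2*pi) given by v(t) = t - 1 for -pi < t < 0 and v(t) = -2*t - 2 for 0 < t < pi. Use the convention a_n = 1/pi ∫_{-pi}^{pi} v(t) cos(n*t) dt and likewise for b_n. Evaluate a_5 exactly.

a_5 = 1/pi ∫_{-pi}^{pi} v(t) cos(5*t) dt.
Split the integral at the breakpoints.
Integrating by parts (boundary term plus one more integral), an antiderivative of (t - 1) cos(5*t) is t*sin(5*t)/5 - sin(5*t)/5 + cos(5*t)/25; evaluating from -pi to 0: ∫_{-pi}^{0} (t - 1) cos(5*t) dt = (1/25) - (-1/25) = 2/25.
Integrating by parts (boundary term plus one more integral), an antiderivative of (-2*t - 2) cos(5*t) is -2*t*sin(5*t)/5 - 2*sin(5*t)/5 - 2*cos(5*t)/25; evaluating from 0 to pi: ∫_{0}^{pi} (-2*t - 2) cos(5*t) dt = (2/25) - (-2/25) = 4/25.
Summing the pieces and multiplying by (1/pi) gives a_5 = 6/(25*pi).

6/(25*pi)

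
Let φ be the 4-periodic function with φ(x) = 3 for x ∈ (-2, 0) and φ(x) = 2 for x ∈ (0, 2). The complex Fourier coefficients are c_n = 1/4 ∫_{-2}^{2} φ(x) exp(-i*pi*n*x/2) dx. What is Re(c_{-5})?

Since φ is real-valued, Re(c_{-5}) = 1/4 ∫_{-2}^{2} φ(x) cos(-5*pi*x/2) dx = a_{5}/2.
Split the integral at the breakpoints.
Directly, an antiderivative of (3) cos(-5*pi*x/2) is 6*sin(5*pi*x/2)/(5*pi); evaluating from -2 to 0: ∫_{-2}^{0} (3) cos(-5*pi*x/2) dx = (0) - (0) = 0.
Directly, an antiderivative of (2) cos(-5*pi*x/2) is 4*sin(5*pi*x/2)/(5*pi); evaluating from 0 to 2: ∫_{0}^{2} (2) cos(-5*pi*x/2) dx = (0) - (0) = 0.
So ∫_{-2}^{2} φ(x) cos(-5*pi*x/2) dx = 0.
Hence Re(c_{-5}) = (1/4)·(0) = 0.

0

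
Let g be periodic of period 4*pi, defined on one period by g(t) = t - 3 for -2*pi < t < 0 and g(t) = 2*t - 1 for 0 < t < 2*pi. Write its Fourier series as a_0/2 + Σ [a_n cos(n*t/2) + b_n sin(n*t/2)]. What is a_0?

-4 + pi

a_0 = (1/(2*pi)) ∫_{-2*pi}^{2*pi} g(t) dt = (1/(2*pi)) · (2*pi*(-4 + pi)) = -4 + pi.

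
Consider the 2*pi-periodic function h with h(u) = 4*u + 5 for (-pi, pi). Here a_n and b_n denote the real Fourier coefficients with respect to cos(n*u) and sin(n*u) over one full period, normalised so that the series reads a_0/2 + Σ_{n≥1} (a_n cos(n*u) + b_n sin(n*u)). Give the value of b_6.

-4/3

b_6 = 1/pi ∫_{-pi}^{pi} h(u) sin(6*u) du.
Integrating by parts (boundary term plus one more integral), an antiderivative of (4*u + 5) sin(6*u) is -2*u*cos(6*u)/3 + sin(6*u)/9 - 5*cos(6*u)/6; evaluating from -pi to pi: ∫_{-pi}^{pi} (4*u + 5) sin(6*u) du = (-2*pi/3 - 5/6) - (-5/6 + 2*pi/3) = -4*pi/3.
Hence b_6 = (1/pi)·(-4*pi/3) = -4/3.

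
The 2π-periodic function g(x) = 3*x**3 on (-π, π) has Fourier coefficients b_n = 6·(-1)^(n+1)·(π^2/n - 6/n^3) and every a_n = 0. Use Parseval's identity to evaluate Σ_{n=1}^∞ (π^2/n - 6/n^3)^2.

pi**6/14

Parseval: Σ b_n^2 = (1/π) ∫_{-π}^{π} g(x)^2 dx = 18*pi**6/7.
b_n^2 = 36·(π^2/n - 6/n^3)^2, so the sum equals (18*pi**6/7)/36 = pi**6/14.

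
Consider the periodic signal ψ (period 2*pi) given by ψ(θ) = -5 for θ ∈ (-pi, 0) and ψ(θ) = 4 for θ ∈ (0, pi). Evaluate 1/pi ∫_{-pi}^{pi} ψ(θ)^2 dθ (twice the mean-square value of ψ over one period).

41

1/pi ∫_{-pi}^{pi} ψ(θ)^2 dθ = 1/pi · (41*pi) = 41.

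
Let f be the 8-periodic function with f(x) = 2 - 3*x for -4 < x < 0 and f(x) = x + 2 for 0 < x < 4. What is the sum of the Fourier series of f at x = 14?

8

x = 14 differs from x = -2 by 2 full period(s), and the series is 8-periodic.
f is continuous at x = -2 with value 8, so the series converges to 8 there.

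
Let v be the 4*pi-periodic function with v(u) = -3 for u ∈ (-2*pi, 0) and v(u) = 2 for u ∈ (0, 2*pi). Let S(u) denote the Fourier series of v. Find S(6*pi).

u = 6*pi differs from u = -2*pi by 2 full period(s), and the series is 4*pi-periodic.
At u = -2*pi the one-sided limits are v(-2*pi^-) = 2 and v(-2*pi^+) = -3.
By Dirichlet's theorem the series converges to their average, [(2) + (-3)]/2 = -1/2.

-1/2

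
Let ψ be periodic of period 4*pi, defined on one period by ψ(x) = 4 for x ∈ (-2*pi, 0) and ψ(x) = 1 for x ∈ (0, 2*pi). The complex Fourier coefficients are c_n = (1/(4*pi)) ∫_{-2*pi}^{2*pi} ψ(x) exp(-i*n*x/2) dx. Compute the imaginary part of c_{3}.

1/pi

Since ψ is real-valued, Im(c_{3}) = -(1/(4*pi)) ∫_{-2*pi}^{2*pi} ψ(x) sin(3*x/2) dx = -b_{3}/2.
Split the integral at the breakpoints.
Directly, an antiderivative of (4) sin(3*x/2) is -8*cos(3*x/2)/3; evaluating from -2*pi to 0: ∫_{-2*pi}^{0} (4) sin(3*x/2) dx = (-8/3) - (8/3) = -16/3.
Directly, an antiderivative of (1) sin(3*x/2) is -2*cos(3*x/2)/3; evaluating from 0 to 2*pi: ∫_{0}^{2*pi} (1) sin(3*x/2) dx = (2/3) - (-2/3) = 4/3.
So ∫_{-2*pi}^{2*pi} ψ(x) sin(3*x/2) dx = -4.
Hence Im(c_{3}) = (-1/(4*pi))·(-4) = 1/pi.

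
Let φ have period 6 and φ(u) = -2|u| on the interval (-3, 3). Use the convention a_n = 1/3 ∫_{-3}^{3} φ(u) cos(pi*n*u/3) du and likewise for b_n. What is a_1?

a_1 = 1/3 ∫_{-3}^{3} φ(u) cos(pi*u/3) du.
φ is even and cos(pi*u/3) is even, so the integrand is even and a_1 = 2/3 ∫_0^{3} φ(u) cos(pi*u/3) du.
Integrating by parts (boundary term plus one more integral), an antiderivative of (-2*u) cos(pi*u/3) is -6*u*sin(pi*u/3)/pi - 18*cos(pi*u/3)/pi**2; evaluating from 0 to 3: ∫_{0}^{3} (-2*u) cos(pi*u/3) du = (18/pi**2) - (-18/pi**2) = 36/pi**2.
Hence a_1 = (2/3)·(36/pi**2) = 24/pi**2.

24/pi**2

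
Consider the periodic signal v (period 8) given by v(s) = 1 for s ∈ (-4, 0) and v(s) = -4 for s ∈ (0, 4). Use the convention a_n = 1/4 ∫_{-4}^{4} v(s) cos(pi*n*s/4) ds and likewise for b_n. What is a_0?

-3

a_0 = 1/4 ∫_{-4}^{4} v(s) ds = 1/4 · (-12) = -3.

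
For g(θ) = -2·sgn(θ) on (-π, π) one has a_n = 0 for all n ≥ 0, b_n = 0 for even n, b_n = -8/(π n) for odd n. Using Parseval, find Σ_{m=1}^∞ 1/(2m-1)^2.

Parseval: Σ b_n^2 = (1/π) ∫_{-π}^{π} g(θ)^2 dθ = 8.
Only odd n contribute, with b_n^2 = 64/(π^2 n^2), so Σ_{m≥1} 1/(2m-1)^2 = π^2·(8)/64 = pi**2/8.

pi**2/8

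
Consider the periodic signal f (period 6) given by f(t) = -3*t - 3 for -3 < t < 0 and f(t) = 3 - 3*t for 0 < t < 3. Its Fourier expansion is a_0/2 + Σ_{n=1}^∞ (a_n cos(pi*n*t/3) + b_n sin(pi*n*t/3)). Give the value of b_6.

b_6 = 1/3 ∫_{-3}^{3} f(t) sin(2*pi*t) dt.
f is odd and sin(2*pi*t) is odd, so the integrand is even and b_6 = 2/3 ∫_0^{3} f(t) sin(2*pi*t) dt.
Integrating by parts (boundary term plus one more integral), an antiderivative of (3 - 3*t) sin(2*pi*t) is 3*t*cos(2*pi*t)/(2*pi) - 3*sin(2*pi*t)/(4*pi**2) - 3*cos(2*pi*t)/(2*pi); evaluating from 0 to 3: ∫_{0}^{3} (3 - 3*t) sin(2*pi*t) dt = (3/pi) - (-3/(2*pi)) = 9/(2*pi).
Hence b_6 = (2/3)·(9/(2*pi)) = 3/pi.

3/pi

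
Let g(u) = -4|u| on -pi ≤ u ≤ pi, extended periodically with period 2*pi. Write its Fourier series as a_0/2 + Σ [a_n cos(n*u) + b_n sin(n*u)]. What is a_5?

16/(25*pi)

a_5 = 1/pi ∫_{-pi}^{pi} g(u) cos(5*u) du.
g is even and cos(5*u) is even, so the integrand is even and a_5 = 2/pi ∫_0^{pi} g(u) cos(5*u) du.
Integrating by parts (boundary term plus one more integral), an antiderivative of (-4*u) cos(5*u) is -4*u*sin(5*u)/5 - 4*cos(5*u)/25; evaluating from 0 to pi: ∫_{0}^{pi} (-4*u) cos(5*u) du = (4/25) - (-4/25) = 8/25.
Hence a_5 = (2/pi)·(8/25) = 16/(25*pi).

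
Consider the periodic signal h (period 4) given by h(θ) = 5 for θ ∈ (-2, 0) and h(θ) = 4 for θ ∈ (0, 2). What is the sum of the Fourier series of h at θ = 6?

9/2

θ = 6 differs from θ = -2 by 2 full period(s), and the series is 4-periodic.
At θ = -2 the one-sided limits are h(-2^-) = 4 and h(-2^+) = 5.
By Dirichlet's theorem the series converges to their average, [(4) + (5)]/2 = 9/2.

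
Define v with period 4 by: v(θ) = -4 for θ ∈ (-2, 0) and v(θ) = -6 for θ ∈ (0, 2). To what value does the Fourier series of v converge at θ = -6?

-5

θ = -6 differs from θ = 2 by -2 full period(s), and the series is 4-periodic.
At θ = 2 the one-sided limits are v(2^-) = -6 and v(2^+) = -4.
By Dirichlet's theorem the series converges to their average, [(-6) + (-4)]/2 = -5.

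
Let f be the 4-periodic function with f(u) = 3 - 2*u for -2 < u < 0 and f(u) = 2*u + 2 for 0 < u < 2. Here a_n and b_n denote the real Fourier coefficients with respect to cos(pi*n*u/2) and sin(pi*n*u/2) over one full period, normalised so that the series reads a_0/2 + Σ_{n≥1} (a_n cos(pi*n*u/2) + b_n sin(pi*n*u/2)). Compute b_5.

-2/(5*pi)

b_5 = 1/2 ∫_{-2}^{2} f(u) sin(5*pi*u/2) du.
Split the integral at the breakpoints.
Integrating by parts (boundary term plus one more integral), an antiderivative of (3 - 2*u) sin(5*pi*u/2) is 4*u*cos(5*pi*u/2)/(5*pi) - 8*sin(5*pi*u/2)/(25*pi**2) - 6*cos(5*pi*u/2)/(5*pi); evaluating from -2 to 0: ∫_{-2}^{0} (3 - 2*u) sin(5*pi*u/2) du = (-6/(5*pi)) - (14/(5*pi)) = -4/pi.
Integrating by parts (boundary term plus one more integral), an antiderivative of (2*u + 2) sin(5*pi*u/2) is -4*u*cos(5*pi*u/2)/(5*pi) + 8*sin(5*pi*u/2)/(25*pi**2) - 4*cos(5*pi*u/2)/(5*pi); evaluating from 0 to 2: ∫_{0}^{2} (2*u + 2) sin(5*pi*u/2) du = (12/(5*pi)) - (-4/(5*pi)) = 16/(5*pi).
Summing the pieces and multiplying by (1/2) gives b_5 = -2/(5*pi).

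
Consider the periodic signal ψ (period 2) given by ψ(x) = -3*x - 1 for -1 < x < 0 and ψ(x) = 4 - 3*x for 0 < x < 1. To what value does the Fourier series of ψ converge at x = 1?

3/2

At x = 1 the one-sided limits are ψ(1^-) = 1 and ψ(1^+) = 2.
By Dirichlet's theorem the series converges to their average, [(1) + (2)]/2 = 3/2.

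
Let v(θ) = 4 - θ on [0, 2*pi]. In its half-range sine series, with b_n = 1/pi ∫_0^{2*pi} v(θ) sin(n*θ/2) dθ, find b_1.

b_1 = 1/pi ∫_0^{2*pi} (4 - θ) sin(θ/2) dθ.
Integrating by parts (boundary term plus one more integral), an antiderivative of (4 - θ) sin(θ/2) is 2*θ*cos(θ/2) - 4*sin(θ/2) - 8*cos(θ/2); evaluating from 0 to 2*pi: ∫_{0}^{2*pi} (4 - θ) sin(θ/2) dθ = (8 - 4*pi) - (-8) = 16 - 4*pi.
Hence b_1 = (1/pi)·(16 - 4*pi) = -4 + 16/pi.

-4 + 16/pi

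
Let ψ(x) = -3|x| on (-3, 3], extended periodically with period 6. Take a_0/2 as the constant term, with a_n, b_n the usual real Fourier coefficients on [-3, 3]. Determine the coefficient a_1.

a_1 = 1/3 ∫_{-3}^{3} ψ(x) cos(pi*x/3) dx.
ψ is even and cos(pi*x/3) is even, so the integrand is even and a_1 = 2/3 ∫_0^{3} ψ(x) cos(pi*x/3) dx.
Integrating by parts (boundary term plus one more integral), an antiderivative of (-3*x) cos(pi*x/3) is -9*x*sin(pi*x/3)/pi - 27*cos(pi*x/3)/pi**2; evaluating from 0 to 3: ∫_{0}^{3} (-3*x) cos(pi*x/3) dx = (27/pi**2) - (-27/pi**2) = 54/pi**2.
Hence a_1 = (2/3)·(54/pi**2) = 36/pi**2.

36/pi**2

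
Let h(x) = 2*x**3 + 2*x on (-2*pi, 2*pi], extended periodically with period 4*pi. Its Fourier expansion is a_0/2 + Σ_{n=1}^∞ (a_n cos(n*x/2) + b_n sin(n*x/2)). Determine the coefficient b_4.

1 - 8*pi**2

b_4 = (1/(2*pi)) ∫_{-2*pi}^{2*pi} h(x) sin(2*x) dx.
h is odd and sin(2*x) is odd, so the integrand is even and b_4 = 1/pi ∫_0^{2*pi} h(x) sin(2*x) dx.
Integrating by parts three times (tabular method), an antiderivative of (2*x**3 + 2*x) sin(2*x) is -x**3*cos(2*x) + 3*x**2*sin(2*x)/2 + x*cos(2*x)/2 - sin(2*x)/4; evaluating from 0 to 2*pi: ∫_{0}^{2*pi} (2*x**3 + 2*x) sin(2*x) dx = (pi - 8*pi**3) - (0) = pi - 8*pi**3.
Hence b_4 = (1/pi)·(pi - 8*pi**3) = 1 - 8*pi**2.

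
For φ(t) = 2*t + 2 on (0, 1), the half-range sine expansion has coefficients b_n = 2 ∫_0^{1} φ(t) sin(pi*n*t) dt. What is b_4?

b_4 = 2 ∫_0^{1} (2*t + 2) sin(4*pi*t) dt.
Integrating by parts (boundary term plus one more integral), an antiderivative of (2*t + 2) sin(4*pi*t) is -t*cos(4*pi*t)/(2*pi) + sin(4*pi*t)/(8*pi**2) - cos(4*pi*t)/(2*pi); evaluating from 0 to 1: ∫_{0}^{1} (2*t + 2) sin(4*pi*t) dt = (-1/pi) - (-1/(2*pi)) = -1/(2*pi).
Hence b_4 = 2·(-1/(2*pi)) = -1/pi.

-1/pi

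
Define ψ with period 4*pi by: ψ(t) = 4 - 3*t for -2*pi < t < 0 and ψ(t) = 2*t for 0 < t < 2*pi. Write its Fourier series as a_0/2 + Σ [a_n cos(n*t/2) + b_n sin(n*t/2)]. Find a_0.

4 + 5*pi

a_0 = (1/(2*pi)) ∫_{-2*pi}^{2*pi} ψ(t) dt = (1/(2*pi)) · (2*pi*(4 + 5*pi)) = 4 + 5*pi.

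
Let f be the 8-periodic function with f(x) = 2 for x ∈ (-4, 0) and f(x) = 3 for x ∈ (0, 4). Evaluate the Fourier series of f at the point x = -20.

x = -20 differs from x = -4 by -2 full period(s), and the series is 8-periodic.
At x = -4 the one-sided limits are f(-4^-) = 3 and f(-4^+) = 2.
By Dirichlet's theorem the series converges to their average, [(3) + (2)]/2 = 5/2.

5/2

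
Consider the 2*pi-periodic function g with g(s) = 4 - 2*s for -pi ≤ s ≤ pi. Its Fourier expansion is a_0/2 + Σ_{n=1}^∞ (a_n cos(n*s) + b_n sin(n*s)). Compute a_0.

a_0 = 1/pi ∫_{-pi}^{pi} g(s) ds = 1/pi · (8*pi) = 8.

8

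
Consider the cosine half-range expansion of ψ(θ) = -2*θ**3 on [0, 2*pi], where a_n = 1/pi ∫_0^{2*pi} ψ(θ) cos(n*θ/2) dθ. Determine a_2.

a_2 = 1/pi ∫_0^{2*pi} (-2*θ**3) cos(θ) dθ.
Integrating by parts three times (tabular method), an antiderivative of (-2*θ**3) cos(θ) is -2*θ**3*sin(θ) - 6*θ**2*cos(θ) + 12*θ*sin(θ) + 12*cos(θ); evaluating from 0 to 2*pi: ∫_{0}^{2*pi} (-2*θ**3) cos(θ) dθ = (12 - 24*pi**2) - (12) = -24*pi**2.
Hence a_2 = (1/pi)·(-24*pi**2) = -24*pi.

-24*pi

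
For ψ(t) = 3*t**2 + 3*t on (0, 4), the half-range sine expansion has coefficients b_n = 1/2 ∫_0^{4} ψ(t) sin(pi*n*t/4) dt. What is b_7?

b_7 = 1/2 ∫_0^{4} (3*t**2 + 3*t) sin(7*pi*t/4) dt.
Integrating by parts twice (tabular method), an antiderivative of (3*t**2 + 3*t) sin(7*pi*t/4) is -12*t**2*cos(7*pi*t/4)/(7*pi) + 96*t*sin(7*pi*t/4)/(49*pi**2) - 12*t*cos(7*pi*t/4)/(7*pi) + 48*sin(7*pi*t/4)/(49*pi**2) + 384*cos(7*pi*t/4)/(343*pi**3); evaluating from 0 to 4: ∫_{0}^{4} (3*t**2 + 3*t) sin(7*pi*t/4) dt = (48*(-8 + 245*pi**2)/(343*pi**3)) - (384/(343*pi**3)) = 48*(-16 + 245*pi**2)/(343*pi**3).
Hence b_7 = (1/2)·(48*(-16 + 245*pi**2)/(343*pi**3)) = 24*(-16 + 245*pi**2)/(343*pi**3).

24*(-16 + 245*pi**2)/(343*pi**3)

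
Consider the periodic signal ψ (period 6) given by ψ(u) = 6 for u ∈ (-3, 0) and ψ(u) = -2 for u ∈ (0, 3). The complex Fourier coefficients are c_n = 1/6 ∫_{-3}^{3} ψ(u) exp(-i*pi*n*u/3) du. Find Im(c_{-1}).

-8/pi

Since ψ is real-valued, Im(c_{-1}) = -1/6 ∫_{-3}^{3} ψ(u) sin(-pi*u/3) du = b_{1}/2.
Split the integral at the breakpoints.
Directly, an antiderivative of (6) sin(-pi*u/3) is 18*cos(pi*u/3)/pi; evaluating from -3 to 0: ∫_{-3}^{0} (6) sin(-pi*u/3) du = (18/pi) - (-18/pi) = 36/pi.
Directly, an antiderivative of (-2) sin(-pi*u/3) is -6*cos(pi*u/3)/pi; evaluating from 0 to 3: ∫_{0}^{3} (-2) sin(-pi*u/3) du = (6/pi) - (-6/pi) = 12/pi.
So ∫_{-3}^{3} ψ(u) sin(-pi*u/3) du = 48/pi.
Hence Im(c_{-1}) = (-1/6)·(48/pi) = -8/pi.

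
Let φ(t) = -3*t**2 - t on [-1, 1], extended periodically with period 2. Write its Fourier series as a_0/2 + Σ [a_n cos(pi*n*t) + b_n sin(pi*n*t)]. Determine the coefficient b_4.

1/(2*pi)

b_4 = ∫_{-1}^{1} φ(t) sin(4*pi*t) dt.
Integrating by parts twice (tabular method), an antiderivative of (-3*t**2 - t) sin(4*pi*t) is 3*t**2*cos(4*pi*t)/(4*pi) - 3*t*sin(4*pi*t)/(8*pi**2) + t*cos(4*pi*t)/(4*pi) - sin(4*pi*t)/(16*pi**2) - 3*cos(4*pi*t)/(32*pi**3); evaluating from -1 to 1: ∫_{-1}^{1} (-3*t**2 - t) sin(4*pi*t) dt = ((-3/32 + pi**2)/pi**3) - ((-3 + 16*pi**2)/(32*pi**3)) = 1/(2*pi).
Hence b_4 = 1/(2*pi).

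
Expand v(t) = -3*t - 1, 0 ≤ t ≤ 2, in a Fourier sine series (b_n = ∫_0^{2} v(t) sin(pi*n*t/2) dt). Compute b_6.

b_6 = ∫_0^{2} (-3*t - 1) sin(3*pi*t) dt.
Integrating by parts (boundary term plus one more integral), an antiderivative of (-3*t - 1) sin(3*pi*t) is t*cos(3*pi*t)/pi - sin(3*pi*t)/(3*pi**2) + cos(3*pi*t)/(3*pi); evaluating from 0 to 2: ∫_{0}^{2} (-3*t - 1) sin(3*pi*t) dt = (7/(3*pi)) - (1/(3*pi)) = 2/pi.
Hence b_6 = 2/pi.

2/pi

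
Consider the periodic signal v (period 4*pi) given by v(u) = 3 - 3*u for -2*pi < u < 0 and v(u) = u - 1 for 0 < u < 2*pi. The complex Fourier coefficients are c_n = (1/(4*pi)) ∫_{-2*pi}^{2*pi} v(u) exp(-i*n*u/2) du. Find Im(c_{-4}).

1/2

Since v is real-valued, Im(c_{-4}) = -(1/(4*pi)) ∫_{-2*pi}^{2*pi} v(u) sin(-2*u) du = b_{4}/2.
Split the integral at the breakpoints.
Integrating by parts (boundary term plus one more integral), an antiderivative of (3 - 3*u) sin(-2*u) is -3*u*cos(2*u)/2 + 3*sin(2*u)/4 + 3*cos(2*u)/2; evaluating from -2*pi to 0: ∫_{-2*pi}^{0} (3 - 3*u) sin(-2*u) du = (3/2) - (3/2 + 3*pi) = -3*pi.
Integrating by parts (boundary term plus one more integral), an antiderivative of (u - 1) sin(-2*u) is u*cos(2*u)/2 - sin(2*u)/4 - cos(2*u)/2; evaluating from 0 to 2*pi: ∫_{0}^{2*pi} (u - 1) sin(-2*u) du = (-1/2 + pi) - (-1/2) = pi.
So ∫_{-2*pi}^{2*pi} v(u) sin(-2*u) du = -2*pi.
Hence Im(c_{-4}) = (-1/(4*pi))·(-2*pi) = 1/2.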